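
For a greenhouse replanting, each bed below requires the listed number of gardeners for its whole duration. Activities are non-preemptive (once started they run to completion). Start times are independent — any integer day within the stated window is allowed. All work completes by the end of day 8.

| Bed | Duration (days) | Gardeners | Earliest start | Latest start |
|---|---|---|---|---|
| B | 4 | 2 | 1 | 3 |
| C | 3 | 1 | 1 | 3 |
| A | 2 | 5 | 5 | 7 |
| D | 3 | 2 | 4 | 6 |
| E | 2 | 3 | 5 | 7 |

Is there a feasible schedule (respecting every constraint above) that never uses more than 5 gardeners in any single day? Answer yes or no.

Schedule B@1, C@1, A@7, D@4, E@5: d1:3  d2:3  d3:3  d4:4  d5:5  d6:5  d7:5  d8:5 — peak 5 ≤ 5.

yes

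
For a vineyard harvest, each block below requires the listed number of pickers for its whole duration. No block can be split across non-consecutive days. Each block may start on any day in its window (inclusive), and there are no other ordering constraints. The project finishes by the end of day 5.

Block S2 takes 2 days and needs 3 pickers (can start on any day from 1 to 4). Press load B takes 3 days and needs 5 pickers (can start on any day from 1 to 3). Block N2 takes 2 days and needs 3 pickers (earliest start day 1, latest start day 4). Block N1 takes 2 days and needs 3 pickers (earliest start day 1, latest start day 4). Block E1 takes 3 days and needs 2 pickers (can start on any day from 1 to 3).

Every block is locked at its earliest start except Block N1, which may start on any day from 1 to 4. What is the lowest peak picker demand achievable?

13

Block N1@1: d1:16  d2:16  d3:7  d4:0  d5:0 → peak 16
Block N1@2: d1:13  d2:16  d3:10  d4:0  d5:0 → peak 16
Block N1@3: d1:13  d2:13  d3:10  d4:3  d5:0 → peak 13
Block N1@4: d1:13  d2:13  d3:7  d4:3  d5:3 → peak 13
Best is Block N1@3, peak 13.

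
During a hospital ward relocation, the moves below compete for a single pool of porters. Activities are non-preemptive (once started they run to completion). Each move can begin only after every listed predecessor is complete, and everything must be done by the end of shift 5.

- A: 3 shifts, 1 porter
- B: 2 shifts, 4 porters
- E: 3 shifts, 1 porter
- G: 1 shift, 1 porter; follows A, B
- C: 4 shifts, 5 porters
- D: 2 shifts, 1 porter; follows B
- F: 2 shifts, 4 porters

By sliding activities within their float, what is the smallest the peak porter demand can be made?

Early-start (A@1, B@1, E@1, G@4, C@1, D@3, F@1) gives peak 15: s1:15  s2:15  s3:8  s4:7  s5:0.
Shift F→4.
Schedule A@1, B@1, E@1, G@4, C@1, D@3, F@4: s1:11  s2:11  s3:8  s4:11  s5:4 — peak 11.

11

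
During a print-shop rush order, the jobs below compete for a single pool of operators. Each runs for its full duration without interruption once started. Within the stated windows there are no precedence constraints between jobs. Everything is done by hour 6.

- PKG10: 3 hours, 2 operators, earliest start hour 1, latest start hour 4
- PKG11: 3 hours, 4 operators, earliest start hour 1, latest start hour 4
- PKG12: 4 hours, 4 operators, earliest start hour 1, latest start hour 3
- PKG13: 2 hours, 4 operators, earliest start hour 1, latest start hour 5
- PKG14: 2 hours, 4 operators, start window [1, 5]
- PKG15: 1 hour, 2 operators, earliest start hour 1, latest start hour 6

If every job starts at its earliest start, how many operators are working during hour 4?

4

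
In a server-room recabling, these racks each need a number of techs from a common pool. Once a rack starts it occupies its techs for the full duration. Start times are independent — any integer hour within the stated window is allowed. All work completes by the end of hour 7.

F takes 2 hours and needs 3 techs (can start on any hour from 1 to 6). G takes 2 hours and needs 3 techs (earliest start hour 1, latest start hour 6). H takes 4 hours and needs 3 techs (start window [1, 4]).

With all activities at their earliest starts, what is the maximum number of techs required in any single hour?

Early-start schedule: F@1, G@1, H@1.
Load per hour: hour 1: 9, hour 2: 9, hour 3: 3, hour 4: 3, hour 5: 0, hour 6: 0, hour 7: 0.
Peak is 9.

9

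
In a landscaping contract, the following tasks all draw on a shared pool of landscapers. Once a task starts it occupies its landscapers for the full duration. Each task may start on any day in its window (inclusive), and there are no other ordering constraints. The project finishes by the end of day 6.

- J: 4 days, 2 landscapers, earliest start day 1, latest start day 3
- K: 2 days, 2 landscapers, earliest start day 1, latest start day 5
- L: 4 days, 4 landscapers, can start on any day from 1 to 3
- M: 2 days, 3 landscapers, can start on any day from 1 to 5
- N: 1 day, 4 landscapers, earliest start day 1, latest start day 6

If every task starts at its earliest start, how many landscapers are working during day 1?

At early start, day 1 has: J, K, L, M, N.
Demand: 2 + 2 + 4 + 3 + 4 = 15.

15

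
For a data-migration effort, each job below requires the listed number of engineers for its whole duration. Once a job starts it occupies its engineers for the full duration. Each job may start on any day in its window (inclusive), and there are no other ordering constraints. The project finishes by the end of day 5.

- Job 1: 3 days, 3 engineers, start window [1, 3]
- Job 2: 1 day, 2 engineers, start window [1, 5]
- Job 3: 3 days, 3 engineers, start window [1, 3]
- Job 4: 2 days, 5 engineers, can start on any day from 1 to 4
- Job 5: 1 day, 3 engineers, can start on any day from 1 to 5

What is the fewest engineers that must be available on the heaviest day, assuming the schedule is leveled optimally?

8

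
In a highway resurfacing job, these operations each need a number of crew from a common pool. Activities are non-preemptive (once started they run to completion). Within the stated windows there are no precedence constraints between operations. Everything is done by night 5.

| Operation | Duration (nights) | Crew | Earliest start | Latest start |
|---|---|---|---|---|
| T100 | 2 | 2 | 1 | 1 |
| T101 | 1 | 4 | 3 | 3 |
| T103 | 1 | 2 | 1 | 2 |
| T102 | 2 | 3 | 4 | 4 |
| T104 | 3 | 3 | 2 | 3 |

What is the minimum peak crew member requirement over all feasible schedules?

7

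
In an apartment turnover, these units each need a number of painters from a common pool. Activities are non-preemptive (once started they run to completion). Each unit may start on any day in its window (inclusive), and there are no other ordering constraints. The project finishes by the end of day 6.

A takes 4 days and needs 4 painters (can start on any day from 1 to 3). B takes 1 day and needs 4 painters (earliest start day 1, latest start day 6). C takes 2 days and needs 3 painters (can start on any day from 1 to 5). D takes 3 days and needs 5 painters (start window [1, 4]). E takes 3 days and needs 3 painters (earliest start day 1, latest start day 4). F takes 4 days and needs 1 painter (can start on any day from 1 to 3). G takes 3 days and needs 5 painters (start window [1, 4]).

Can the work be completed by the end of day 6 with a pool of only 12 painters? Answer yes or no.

The minimum achievable peak is 13; 12 < 13, so no feasible schedule stays within the cap.

no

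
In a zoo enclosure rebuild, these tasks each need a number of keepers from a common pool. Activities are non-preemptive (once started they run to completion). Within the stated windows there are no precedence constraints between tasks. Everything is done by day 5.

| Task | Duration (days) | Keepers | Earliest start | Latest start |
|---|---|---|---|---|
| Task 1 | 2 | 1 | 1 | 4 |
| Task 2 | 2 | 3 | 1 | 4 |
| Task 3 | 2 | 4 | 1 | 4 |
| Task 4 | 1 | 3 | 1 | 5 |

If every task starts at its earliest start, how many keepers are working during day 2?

8

At early start, day 2 has: Task 1, Task 2, Task 3.
Demand: 1 + 3 + 4 = 8.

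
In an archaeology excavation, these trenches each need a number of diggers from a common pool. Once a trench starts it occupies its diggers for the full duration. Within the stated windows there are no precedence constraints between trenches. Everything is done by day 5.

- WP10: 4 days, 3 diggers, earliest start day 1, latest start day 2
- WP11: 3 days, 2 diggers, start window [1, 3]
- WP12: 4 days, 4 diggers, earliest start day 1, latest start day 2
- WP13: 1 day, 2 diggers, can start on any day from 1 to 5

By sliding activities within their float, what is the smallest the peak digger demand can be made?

Early-start (WP10@1, WP11@1, WP12@1, WP13@1) gives peak 11: d1:11  d2:9  d3:9  d4:7  d5:0.
Shift WP13→4.
Schedule WP10@1, WP11@1, WP12@1, WP13@4: d1:9  d2:9  d3:9  d4:9  d5:0 — peak 9.

9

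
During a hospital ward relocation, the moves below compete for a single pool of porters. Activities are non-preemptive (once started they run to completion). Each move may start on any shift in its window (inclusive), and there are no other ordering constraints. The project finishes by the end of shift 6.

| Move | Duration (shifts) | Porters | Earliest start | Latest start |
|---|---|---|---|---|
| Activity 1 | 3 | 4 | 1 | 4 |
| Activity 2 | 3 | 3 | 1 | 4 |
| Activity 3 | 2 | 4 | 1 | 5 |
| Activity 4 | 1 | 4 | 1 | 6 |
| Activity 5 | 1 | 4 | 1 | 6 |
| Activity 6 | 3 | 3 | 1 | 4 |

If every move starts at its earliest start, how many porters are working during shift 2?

14

At early start, shift 2 has: Activity 1, Activity 2, Activity 3, Activity 6.
Demand: 4 + 3 + 4 + 3 = 14.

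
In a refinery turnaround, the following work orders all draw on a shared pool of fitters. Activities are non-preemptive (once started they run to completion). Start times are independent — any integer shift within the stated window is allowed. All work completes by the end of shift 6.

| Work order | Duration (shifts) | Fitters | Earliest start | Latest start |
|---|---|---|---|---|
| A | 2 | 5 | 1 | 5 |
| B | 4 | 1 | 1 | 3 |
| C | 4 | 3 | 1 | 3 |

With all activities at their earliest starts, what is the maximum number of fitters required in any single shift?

Early-start schedule: A@1, B@1, C@1.
Load per shift: shift 1: 9, shift 2: 9, shift 3: 4, shift 4: 4, shift 5: 0, shift 6: 0.
Peak is 9.

9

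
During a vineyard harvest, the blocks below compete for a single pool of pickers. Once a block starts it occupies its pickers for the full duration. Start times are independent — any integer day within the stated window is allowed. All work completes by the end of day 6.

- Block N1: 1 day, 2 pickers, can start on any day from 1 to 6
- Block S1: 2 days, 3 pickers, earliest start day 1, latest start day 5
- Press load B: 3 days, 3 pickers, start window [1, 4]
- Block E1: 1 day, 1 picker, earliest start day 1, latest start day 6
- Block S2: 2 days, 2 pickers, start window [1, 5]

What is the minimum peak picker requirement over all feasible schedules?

5

Early-start (Block N1@1, Block S1@1, Press load B@1, Block E1@1, Block S2@1) gives peak 11: d1:11  d2:8  d3:3  d4:0  d5:0  d6:0.
Shift Press load B→3, Block E1→2, Block S2→3.
Schedule Block N1@1, Block S1@1, Press load B@3, Block E1@2, Block S2@3: d1:5  d2:4  d3:5  d4:5  d5:3  d6:0 — peak 5.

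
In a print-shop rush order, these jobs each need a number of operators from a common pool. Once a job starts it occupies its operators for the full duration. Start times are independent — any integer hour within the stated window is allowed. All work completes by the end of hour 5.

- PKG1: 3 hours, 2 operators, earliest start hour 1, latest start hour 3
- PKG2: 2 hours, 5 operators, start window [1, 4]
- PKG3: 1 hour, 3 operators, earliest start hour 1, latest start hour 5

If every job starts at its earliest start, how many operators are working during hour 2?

7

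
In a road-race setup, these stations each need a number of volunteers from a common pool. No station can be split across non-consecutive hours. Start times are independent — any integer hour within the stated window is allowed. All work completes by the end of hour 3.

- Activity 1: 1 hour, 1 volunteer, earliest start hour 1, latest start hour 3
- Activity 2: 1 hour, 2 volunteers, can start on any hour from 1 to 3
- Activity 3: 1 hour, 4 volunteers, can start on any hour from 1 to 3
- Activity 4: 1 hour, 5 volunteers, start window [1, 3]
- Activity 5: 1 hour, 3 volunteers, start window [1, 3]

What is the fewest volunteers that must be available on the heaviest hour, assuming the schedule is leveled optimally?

5

Early-start (Activity 1@1, Activity 2@1, Activity 3@1, Activity 4@1, Activity 5@1) gives peak 15: h1:15  h2:0  h3:0.
Shift Activity 2→2, Activity 4→3, Activity 5→2.
Schedule Activity 1@1, Activity 2@2, Activity 3@1, Activity 4@3, Activity 5@2: h1:5  h2:5  h3:5 — peak 5.
Total volunteer-hours = 15 over 3 hours ⇒ peak ≥ ⌈15/3⌉ = 5, so 5 is optimal.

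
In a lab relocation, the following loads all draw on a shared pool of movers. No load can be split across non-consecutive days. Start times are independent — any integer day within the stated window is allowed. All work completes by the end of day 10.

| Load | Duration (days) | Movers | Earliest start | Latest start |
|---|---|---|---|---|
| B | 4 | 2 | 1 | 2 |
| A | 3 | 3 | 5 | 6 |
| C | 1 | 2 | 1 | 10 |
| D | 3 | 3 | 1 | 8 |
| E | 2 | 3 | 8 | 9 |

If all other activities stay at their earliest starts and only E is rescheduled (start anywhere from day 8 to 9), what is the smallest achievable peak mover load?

7

E@8: d1:7  d2:5  d3:5  d4:2  d5:3  d6:3  d7:3  d8:3  d9:3  d10:0 → peak 7
E@9: d1:7  d2:5  d3:5  d4:2  d5:3  d6:3  d7:3  d8:0  d9:3  d10:3 → peak 7
Best is E@8, peak 7.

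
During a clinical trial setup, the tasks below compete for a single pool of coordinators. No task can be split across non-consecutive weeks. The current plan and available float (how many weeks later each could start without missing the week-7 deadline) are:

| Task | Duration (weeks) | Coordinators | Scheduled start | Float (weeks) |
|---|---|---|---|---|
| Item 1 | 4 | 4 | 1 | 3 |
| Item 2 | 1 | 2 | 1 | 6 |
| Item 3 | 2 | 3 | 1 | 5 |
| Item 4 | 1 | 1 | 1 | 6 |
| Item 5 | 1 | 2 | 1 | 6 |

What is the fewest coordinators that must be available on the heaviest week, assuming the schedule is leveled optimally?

4

Early-start (Item 1@1, Item 2@1, Item 3@1, Item 4@1, Item 5@1) gives peak 12: w1:12  w2:7  w3:4  w4:4  w5:0  w6:0  w7:0.
Shift Item 2→5, Item 3→6, Item 4→6, Item 5→5.
Schedule Item 1@1, Item 2@5, Item 3@6, Item 4@6, Item 5@5: w1:4  w2:4  w3:4  w4:4  w5:4  w6:4  w7:3 — peak 4.
Total coordinator-weeks = 27 over 7 weeks ⇒ peak ≥ ⌈27/7⌉ = 4, so 4 is optimal.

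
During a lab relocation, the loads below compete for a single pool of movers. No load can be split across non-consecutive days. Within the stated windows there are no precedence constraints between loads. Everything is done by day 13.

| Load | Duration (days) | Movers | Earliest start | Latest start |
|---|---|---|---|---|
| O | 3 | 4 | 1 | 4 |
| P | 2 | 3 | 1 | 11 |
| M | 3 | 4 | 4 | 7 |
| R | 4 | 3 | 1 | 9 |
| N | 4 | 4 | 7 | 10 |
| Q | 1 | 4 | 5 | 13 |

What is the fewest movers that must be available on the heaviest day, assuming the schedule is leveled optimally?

Early-start (O@1, P@1, M@4, R@1, N@7, Q@5) gives peak 10: d1:10  d2:10  d3:7  d4:7  d5:8  d6:4  d7:4  d8:4  d9:4  d10:4  d11:0  d12:0  d13:0.
Shift R→3, Q→11.
Schedule O@1, P@1, M@4, R@3, N@7, Q@11: d1:7  d2:7  d3:7  d4:7  d5:7  d6:7  d7:4  d8:4  d9:4  d10:4  d11:4  d12:0  d13:0 — peak 7.

7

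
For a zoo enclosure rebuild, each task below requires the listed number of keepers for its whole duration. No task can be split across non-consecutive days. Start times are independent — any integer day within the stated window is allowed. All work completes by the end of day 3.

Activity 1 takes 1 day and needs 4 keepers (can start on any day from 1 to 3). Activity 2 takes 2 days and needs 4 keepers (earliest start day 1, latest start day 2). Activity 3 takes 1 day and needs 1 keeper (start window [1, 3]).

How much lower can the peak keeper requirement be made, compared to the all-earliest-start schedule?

Early-start peak: d1:9  d2:4  d3:0 ⇒ 9.
Leveled (Activity 1@1, Activity 2@2, Activity 3@1): d1:5  d2:4  d3:4 ⇒ 5.
Reduction 9 − 5 = 4.

4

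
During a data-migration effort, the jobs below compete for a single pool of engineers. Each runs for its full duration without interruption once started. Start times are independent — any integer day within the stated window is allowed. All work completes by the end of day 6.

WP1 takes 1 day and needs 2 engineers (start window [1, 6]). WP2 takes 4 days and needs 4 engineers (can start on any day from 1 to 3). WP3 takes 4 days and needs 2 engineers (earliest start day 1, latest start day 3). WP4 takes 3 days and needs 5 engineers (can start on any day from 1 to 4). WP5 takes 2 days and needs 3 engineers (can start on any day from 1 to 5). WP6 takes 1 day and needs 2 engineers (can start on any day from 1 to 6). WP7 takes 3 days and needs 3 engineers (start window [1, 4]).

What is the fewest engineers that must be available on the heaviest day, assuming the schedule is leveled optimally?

11

Early-start (WP1@1, WP2@1, WP3@1, WP4@1, WP5@1, WP6@1, WP7@1) gives peak 21: d1:21  d2:17  d3:14  d4:6  d5:0  d6:0.
Shift WP4→4, WP5→5, WP6→2.
Schedule WP1@1, WP2@1, WP3@1, WP4@4, WP5@5, WP6@2, WP7@1: d1:11  d2:11  d3:9  d4:11  d5:8  d6:8 — peak 11.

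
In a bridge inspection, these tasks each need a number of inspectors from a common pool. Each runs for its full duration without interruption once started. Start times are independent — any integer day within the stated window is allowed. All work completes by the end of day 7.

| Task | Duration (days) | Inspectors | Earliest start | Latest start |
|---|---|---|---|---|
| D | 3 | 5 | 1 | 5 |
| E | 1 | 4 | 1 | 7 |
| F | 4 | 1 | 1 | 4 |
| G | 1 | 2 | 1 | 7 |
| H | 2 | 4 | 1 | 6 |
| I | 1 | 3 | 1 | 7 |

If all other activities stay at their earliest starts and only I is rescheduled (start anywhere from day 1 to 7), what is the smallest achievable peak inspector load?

16

I@1: d1:19  d2:10  d3:6  d4:1  d5:0  d6:0  d7:0 → peak 19
I@2: d1:16  d2:13  d3:6  d4:1  d5:0  d6:0  d7:0 → peak 16
I@3: d1:16  d2:10  d3:9  d4:1  d5:0  d6:0  d7:0 → peak 16
I@4: d1:16  d2:10  d3:6  d4:4  d5:0  d6:0  d7:0 → peak 16
I@5: d1:16  d2:10  d3:6  d4:1  d5:3  d6:0  d7:0 → peak 16
I@6: d1:16  d2:10  d3:6  d4:1  d5:0  d6:3  d7:0 → peak 16
I@7: d1:16  d2:10  d3:6  d4:1  d5:0  d6:0  d7:3 → peak 16
Best is I@2, peak 16.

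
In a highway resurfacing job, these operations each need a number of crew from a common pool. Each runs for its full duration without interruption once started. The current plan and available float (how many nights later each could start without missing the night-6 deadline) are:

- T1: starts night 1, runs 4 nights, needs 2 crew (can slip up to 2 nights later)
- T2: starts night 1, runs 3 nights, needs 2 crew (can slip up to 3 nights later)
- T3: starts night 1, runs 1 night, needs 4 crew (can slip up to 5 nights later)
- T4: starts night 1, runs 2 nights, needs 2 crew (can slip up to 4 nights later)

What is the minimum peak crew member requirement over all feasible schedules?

Early-start (T1@1, T2@1, T3@1, T4@1) gives peak 10: n1:10  n2:6  n3:4  n4:2  n5:0  n6:0.
Shift T3→6, T4→4.
Schedule T1@1, T2@1, T3@6, T4@4: n1:4  n2:4  n3:4  n4:4  n5:2  n6:4 — peak 4.
Total crew member-nights = 22 over 6 nights ⇒ peak ≥ ⌈22/6⌉ = 4, so 4 is optimal.

4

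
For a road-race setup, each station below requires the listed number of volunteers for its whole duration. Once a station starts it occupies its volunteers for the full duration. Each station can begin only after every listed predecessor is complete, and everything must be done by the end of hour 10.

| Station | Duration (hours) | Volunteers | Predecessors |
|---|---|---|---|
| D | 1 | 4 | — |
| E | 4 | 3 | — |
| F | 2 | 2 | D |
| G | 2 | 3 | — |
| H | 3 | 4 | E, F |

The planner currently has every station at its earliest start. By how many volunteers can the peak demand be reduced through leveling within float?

Early-start peak: h1:10  h2:8  h3:5  h4:3  h5:4  h6:4  h7:4  h8:0  h9:0  h10:0 ⇒ 10.
Leveled (D@1, E@2, F@2, G@6, H@8): h1:4  h2:5  h3:5  h4:3  h5:3  h6:3  h7:3  h8:4  h9:4  h10:4 ⇒ 5.
Reduction 10 − 5 = 5.

5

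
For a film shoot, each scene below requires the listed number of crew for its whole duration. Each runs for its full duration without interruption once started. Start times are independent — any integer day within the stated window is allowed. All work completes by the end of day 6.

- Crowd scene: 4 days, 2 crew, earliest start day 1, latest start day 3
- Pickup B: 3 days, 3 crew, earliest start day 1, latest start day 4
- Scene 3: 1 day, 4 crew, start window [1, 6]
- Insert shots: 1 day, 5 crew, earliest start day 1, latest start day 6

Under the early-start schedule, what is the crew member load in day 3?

At early start, day 3 has: Crowd scene, Pickup B.
Demand: 2 + 3 = 5.

5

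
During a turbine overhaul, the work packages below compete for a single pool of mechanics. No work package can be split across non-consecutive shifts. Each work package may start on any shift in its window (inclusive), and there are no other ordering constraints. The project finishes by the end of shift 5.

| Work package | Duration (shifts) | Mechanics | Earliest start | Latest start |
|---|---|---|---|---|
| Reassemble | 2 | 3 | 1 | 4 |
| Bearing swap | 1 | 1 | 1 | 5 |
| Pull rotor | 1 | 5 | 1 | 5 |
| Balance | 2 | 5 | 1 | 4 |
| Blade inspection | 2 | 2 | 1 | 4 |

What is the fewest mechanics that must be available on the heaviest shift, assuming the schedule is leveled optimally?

6

Early-start (Reassemble@1, Bearing swap@1, Pull rotor@1, Balance@1, Blade inspection@1) gives peak 16: s1:16  s2:10  s3:0  s4:0  s5:0.
Shift Pull rotor→3, Balance→4.
Schedule Reassemble@1, Bearing swap@1, Pull rotor@3, Balance@4, Blade inspection@1: s1:6  s2:5  s3:5  s4:5  s5:5 — peak 6.
Total mechanic-shifts = 26 over 5 shifts ⇒ peak ≥ ⌈26/5⌉ = 6, so 6 is optimal.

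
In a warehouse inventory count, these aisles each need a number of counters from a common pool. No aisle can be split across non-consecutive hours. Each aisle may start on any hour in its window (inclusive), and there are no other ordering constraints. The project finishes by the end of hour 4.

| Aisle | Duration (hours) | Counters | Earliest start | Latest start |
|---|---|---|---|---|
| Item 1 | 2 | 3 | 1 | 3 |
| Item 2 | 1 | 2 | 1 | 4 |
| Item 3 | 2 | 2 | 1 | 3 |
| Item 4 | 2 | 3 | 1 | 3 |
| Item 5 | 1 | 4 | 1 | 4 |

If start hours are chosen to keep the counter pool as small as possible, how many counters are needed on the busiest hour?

Early-start (Item 1@1, Item 2@1, Item 3@1, Item 4@1, Item 5@1) gives peak 14: h1:14  h2:8  h3:0  h4:0.
Shift Item 3→3, Item 4→2, Item 5→4.
Schedule Item 1@1, Item 2@1, Item 3@3, Item 4@2, Item 5@4: h1:5  h2:6  h3:5  h4:6 — peak 6.
Total counter-hours = 22 over 4 hours ⇒ peak ≥ ⌈22/4⌉ = 6, so 6 is optimal.

6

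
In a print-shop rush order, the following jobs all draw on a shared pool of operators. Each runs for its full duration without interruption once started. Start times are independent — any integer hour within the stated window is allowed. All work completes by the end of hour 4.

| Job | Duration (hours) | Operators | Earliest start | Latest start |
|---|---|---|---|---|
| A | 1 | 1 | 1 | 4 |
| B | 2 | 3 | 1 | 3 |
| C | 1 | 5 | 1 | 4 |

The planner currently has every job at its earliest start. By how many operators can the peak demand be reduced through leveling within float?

4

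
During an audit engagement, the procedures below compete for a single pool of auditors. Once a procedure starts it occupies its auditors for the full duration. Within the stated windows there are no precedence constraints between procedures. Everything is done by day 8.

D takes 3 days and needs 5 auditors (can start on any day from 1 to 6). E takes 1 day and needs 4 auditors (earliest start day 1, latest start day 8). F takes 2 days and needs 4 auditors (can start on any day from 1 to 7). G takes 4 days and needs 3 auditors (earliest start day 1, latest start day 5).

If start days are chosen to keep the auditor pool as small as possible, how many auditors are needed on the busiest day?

Early-start (D@1, E@1, F@1, G@1) gives peak 16: d1:16  d2:12  d3:8  d4:3  d5:0  d6:0  d7:0  d8:0.
Shift E→4, F→5, G→4.
Schedule D@1, E@4, F@5, G@4: d1:5  d2:5  d3:5  d4:7  d5:7  d6:7  d7:3  d8:0 — peak 7.

7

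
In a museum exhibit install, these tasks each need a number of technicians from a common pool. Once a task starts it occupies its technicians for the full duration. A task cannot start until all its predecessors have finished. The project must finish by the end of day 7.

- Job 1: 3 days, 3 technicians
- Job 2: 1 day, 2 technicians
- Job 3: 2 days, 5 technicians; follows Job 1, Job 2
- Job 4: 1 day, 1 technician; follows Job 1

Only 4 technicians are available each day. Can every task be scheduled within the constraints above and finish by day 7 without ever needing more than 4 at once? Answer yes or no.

no

The minimum achievable peak is 5; 4 < 5, so no feasible schedule stays within the cap.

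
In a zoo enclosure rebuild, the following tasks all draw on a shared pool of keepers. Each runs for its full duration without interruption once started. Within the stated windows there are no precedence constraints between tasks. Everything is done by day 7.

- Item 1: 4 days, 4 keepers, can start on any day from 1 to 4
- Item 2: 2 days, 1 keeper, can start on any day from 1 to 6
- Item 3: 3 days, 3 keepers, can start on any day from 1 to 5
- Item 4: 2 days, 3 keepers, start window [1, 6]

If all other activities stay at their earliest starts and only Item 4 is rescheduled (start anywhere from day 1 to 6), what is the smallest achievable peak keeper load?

Item 4@1: d1:11  d2:11  d3:7  d4:4  d5:0  d6:0  d7:0 → peak 11
Item 4@2: d1:8  d2:11  d3:10  d4:4  d5:0  d6:0  d7:0 → peak 11
Item 4@3: d1:8  d2:8  d3:10  d4:7  d5:0  d6:0  d7:0 → peak 10
Item 4@4: d1:8  d2:8  d3:7  d4:7  d5:3  d6:0  d7:0 → peak 8
Item 4@5: d1:8  d2:8  d3:7  d4:4  d5:3  d6:3  d7:0 → peak 8
Item 4@6: d1:8  d2:8  d3:7  d4:4  d5:0  d6:3  d7:3 → peak 8
Best is Item 4@4, peak 8.

8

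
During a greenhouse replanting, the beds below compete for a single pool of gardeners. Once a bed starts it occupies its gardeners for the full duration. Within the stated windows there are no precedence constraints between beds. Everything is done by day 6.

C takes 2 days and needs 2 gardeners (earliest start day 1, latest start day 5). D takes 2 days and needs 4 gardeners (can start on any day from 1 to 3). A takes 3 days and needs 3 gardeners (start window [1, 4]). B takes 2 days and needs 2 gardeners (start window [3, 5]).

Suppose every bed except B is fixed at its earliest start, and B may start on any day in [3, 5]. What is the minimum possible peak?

9

B@3: d1:9  d2:9  d3:5  d4:2  d5:0  d6:0 → peak 9
B@4: d1:9  d2:9  d3:3  d4:2  d5:2  d6:0 → peak 9
B@5: d1:9  d2:9  d3:3  d4:0  d5:2  d6:2 → peak 9
Best is B@3, peak 9.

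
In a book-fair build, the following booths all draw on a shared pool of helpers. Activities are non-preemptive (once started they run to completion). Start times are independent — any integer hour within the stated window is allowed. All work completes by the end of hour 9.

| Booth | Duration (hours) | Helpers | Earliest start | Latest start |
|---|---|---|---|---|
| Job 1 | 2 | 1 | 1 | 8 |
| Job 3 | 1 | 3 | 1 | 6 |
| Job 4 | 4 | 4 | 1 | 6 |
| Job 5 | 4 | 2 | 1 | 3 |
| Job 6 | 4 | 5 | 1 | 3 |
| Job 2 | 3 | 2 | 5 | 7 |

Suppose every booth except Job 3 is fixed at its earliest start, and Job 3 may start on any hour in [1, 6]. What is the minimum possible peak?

12

Job 3@1: h1:15  h2:12  h3:11  h4:11  h5:2  h6:2  h7:2  h8:0  h9:0 → peak 15
Job 3@2: h1:12  h2:15  h3:11  h4:11  h5:2  h6:2  h7:2  h8:0  h9:0 → peak 15
Job 3@3: h1:12  h2:12  h3:14  h4:11  h5:2  h6:2  h7:2  h8:0  h9:0 → peak 14
Job 3@4: h1:12  h2:12  h3:11  h4:14  h5:2  h6:2  h7:2  h8:0  h9:0 → peak 14
Job 3@5: h1:12  h2:12  h3:11  h4:11  h5:5  h6:2  h7:2  h8:0  h9:0 → peak 12
Job 3@6: h1:12  h2:12  h3:11  h4:11  h5:2  h6:5  h7:2  h8:0  h9:0 → peak 12
Best is Job 3@5, peak 12.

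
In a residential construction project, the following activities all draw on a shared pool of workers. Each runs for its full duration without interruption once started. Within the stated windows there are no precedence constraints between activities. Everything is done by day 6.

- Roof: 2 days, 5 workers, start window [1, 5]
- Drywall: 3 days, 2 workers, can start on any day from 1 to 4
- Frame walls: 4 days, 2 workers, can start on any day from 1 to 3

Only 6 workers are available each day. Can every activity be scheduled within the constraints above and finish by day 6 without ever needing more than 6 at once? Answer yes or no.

yes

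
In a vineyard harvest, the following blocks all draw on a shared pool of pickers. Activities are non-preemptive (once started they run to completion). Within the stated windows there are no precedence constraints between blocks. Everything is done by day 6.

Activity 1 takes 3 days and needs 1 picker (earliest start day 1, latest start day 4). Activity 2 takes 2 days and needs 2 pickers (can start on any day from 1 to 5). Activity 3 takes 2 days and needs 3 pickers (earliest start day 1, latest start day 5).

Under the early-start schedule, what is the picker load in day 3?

At early start, day 3 has: Activity 1.
Demand: 1 = 1.

1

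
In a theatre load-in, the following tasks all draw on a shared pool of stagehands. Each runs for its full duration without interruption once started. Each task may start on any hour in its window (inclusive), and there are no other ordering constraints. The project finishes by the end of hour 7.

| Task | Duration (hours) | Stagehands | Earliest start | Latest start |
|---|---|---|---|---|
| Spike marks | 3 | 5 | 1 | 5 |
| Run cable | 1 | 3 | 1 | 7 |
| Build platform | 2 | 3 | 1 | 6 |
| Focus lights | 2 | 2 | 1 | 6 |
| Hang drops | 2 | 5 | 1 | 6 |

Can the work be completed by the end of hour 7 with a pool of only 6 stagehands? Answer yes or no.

no

The minimum achievable peak is 7; 6 < 7, so no feasible schedule stays within the cap.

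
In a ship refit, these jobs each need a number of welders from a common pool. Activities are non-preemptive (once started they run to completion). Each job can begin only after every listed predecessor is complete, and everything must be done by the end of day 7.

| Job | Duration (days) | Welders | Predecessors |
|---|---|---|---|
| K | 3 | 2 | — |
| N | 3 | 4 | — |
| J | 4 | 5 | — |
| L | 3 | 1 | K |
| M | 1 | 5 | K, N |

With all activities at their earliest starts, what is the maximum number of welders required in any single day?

Early-start schedule: K@1, N@1, J@1, L@4, M@4.
Load per day: day 1: 11, day 2: 11, day 3: 11, day 4: 11, day 5: 1, day 6: 1, day 7: 0.
Peak is 11.

11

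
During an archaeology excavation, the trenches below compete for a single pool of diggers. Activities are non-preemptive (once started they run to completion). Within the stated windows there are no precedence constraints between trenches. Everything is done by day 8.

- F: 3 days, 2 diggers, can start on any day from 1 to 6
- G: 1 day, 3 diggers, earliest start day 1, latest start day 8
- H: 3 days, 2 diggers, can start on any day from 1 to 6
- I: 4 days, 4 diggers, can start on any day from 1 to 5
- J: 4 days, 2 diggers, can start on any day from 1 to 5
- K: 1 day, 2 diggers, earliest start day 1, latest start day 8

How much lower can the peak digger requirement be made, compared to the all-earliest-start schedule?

9

Early-start peak: d1:15  d2:10  d3:10  d4:6  d5:0  d6:0  d7:0  d8:0 ⇒ 15.
Leveled (F@1, G@1, H@2, I@4, J@5, K@2): d1:5  d2:6  d3:4  d4:6  d5:6  d6:6  d7:6  d8:2 ⇒ 6.
Reduction 15 − 6 = 9.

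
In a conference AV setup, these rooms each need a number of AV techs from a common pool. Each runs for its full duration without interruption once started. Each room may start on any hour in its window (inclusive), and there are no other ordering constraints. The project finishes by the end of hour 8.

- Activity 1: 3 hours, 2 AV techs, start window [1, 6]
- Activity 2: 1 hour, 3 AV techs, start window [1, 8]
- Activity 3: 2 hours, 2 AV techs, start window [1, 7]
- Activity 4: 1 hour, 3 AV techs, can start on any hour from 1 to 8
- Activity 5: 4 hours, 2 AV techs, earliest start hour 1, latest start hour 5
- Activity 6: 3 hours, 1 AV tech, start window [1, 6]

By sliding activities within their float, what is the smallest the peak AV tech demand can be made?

4

Early-start (Activity 1@1, Activity 2@1, Activity 3@1, Activity 4@1, Activity 5@1, Activity 6@1) gives peak 13: h1:13  h2:7  h3:5  h4:2  h5:0  h6:0  h7:0  h8:0.
Shift Activity 2→5, Activity 3→6, Activity 4→8, Activity 6→4.
Schedule Activity 1@1, Activity 2@5, Activity 3@6, Activity 4@8, Activity 5@1, Activity 6@4: h1:4  h2:4  h3:4  h4:3  h5:4  h6:3  h7:2  h8:3 — peak 4.
Total AV tech-hours = 27 over 8 hours ⇒ peak ≥ ⌈27/8⌉ = 4, so 4 is optimal.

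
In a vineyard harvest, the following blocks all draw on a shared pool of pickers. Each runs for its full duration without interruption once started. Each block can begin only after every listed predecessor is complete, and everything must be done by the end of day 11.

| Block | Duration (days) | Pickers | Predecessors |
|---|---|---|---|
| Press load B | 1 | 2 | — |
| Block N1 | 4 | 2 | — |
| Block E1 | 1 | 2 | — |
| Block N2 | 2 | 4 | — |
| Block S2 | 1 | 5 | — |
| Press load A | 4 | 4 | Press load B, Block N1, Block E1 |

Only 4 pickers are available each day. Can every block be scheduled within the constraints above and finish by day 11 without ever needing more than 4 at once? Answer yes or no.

no

The minimum achievable peak is 5; 4 < 5, so no feasible schedule stays within the cap.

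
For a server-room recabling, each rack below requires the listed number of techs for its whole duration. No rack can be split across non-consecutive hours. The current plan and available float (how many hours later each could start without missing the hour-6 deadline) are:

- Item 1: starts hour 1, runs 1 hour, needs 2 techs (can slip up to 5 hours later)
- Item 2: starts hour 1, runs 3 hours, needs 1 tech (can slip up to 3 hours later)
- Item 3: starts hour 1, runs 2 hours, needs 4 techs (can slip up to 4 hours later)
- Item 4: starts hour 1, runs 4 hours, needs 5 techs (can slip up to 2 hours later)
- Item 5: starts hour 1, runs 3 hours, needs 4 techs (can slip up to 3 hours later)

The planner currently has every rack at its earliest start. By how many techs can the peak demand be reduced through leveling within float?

Early-start peak: h1:16  h2:14  h3:10  h4:5  h5:0  h6:0 ⇒ 16.
Leveled (Item 1@1, Item 2@1, Item 3@1, Item 4@3, Item 5@4): h1:7  h2:5  h3:6  h4:9  h5:9  h6:9 ⇒ 9.
Reduction 16 − 9 = 7.

7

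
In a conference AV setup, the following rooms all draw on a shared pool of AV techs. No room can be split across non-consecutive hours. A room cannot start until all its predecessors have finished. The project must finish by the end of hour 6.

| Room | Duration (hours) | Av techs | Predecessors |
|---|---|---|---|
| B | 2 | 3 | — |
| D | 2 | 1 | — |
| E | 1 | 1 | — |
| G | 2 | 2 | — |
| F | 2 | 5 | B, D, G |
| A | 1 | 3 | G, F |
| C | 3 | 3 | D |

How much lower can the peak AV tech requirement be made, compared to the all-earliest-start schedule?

Early-start peak: h1:7  h2:6  h3:8  h4:8  h5:6  h6:0 ⇒ 8.
Leveled (B@1, D@1, E@1, G@1, F@3, A@5, C@3): h1:7  h2:6  h3:8  h4:8  h5:6  h6:0 ⇒ 8.
Reduction 8 − 8 = 0.

0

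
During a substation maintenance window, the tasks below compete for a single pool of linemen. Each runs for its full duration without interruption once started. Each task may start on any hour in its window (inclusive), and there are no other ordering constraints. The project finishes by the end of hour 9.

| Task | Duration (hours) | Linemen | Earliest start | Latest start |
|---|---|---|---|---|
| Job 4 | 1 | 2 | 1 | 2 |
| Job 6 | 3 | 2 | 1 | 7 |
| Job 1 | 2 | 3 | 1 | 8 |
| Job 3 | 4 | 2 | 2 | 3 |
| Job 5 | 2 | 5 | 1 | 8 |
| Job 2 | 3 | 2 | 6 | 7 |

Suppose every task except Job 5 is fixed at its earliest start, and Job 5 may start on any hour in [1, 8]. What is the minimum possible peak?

Job 5@1: h1:12  h2:12  h3:4  h4:2  h5:2  h6:2  h7:2  h8:2  h9:0 → peak 12
Job 5@2: h1:7  h2:12  h3:9  h4:2  h5:2  h6:2  h7:2  h8:2  h9:0 → peak 12
Job 5@3: h1:7  h2:7  h3:9  h4:7  h5:2  h6:2  h7:2  h8:2  h9:0 → peak 9
Job 5@4: h1:7  h2:7  h3:4  h4:7  h5:7  h6:2  h7:2  h8:2  h9:0 → peak 7
Job 5@5: h1:7  h2:7  h3:4  h4:2  h5:7  h6:7  h7:2  h8:2  h9:0 → peak 7
Job 5@6: h1:7  h2:7  h3:4  h4:2  h5:2  h6:7  h7:7  h8:2  h9:0 → peak 7
Job 5@7: h1:7  h2:7  h3:4  h4:2  h5:2  h6:2  h7:7  h8:7  h9:0 → peak 7
Job 5@8: h1:7  h2:7  h3:4  h4:2  h5:2  h6:2  h7:2  h8:7  h9:5 → peak 7
Best is Job 5@4, peak 7.

7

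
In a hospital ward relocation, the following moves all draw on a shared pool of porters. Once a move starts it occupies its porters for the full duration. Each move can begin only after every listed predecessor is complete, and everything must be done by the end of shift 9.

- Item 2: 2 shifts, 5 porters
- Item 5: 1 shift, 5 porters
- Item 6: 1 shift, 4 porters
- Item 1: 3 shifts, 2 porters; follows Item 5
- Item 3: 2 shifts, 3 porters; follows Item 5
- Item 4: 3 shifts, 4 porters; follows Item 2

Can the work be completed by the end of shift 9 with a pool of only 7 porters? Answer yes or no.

Schedule Item 2@1, Item 5@3, Item 6@4, Item 1@4, Item 3@5, Item 4@7: s1:5  s2:5  s3:5  s4:6  s5:5  s6:5  s7:4  s8:4  s9:4 — peak 6 ≤ 7.

yes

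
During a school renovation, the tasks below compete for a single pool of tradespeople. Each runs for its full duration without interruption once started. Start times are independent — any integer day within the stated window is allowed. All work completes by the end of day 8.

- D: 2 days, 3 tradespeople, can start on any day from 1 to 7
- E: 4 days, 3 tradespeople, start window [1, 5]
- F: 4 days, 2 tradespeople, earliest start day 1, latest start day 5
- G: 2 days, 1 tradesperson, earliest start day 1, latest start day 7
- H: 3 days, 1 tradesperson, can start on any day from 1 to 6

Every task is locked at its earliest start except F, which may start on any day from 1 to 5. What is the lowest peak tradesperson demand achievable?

8

F@1: d1:10  d2:10  d3:6  d4:5  d5:0  d6:0  d7:0  d8:0 → peak 10
F@2: d1:8  d2:10  d3:6  d4:5  d5:2  d6:0  d7:0  d8:0 → peak 10
F@3: d1:8  d2:8  d3:6  d4:5  d5:2  d6:2  d7:0  d8:0 → peak 8
F@4: d1:8  d2:8  d3:4  d4:5  d5:2  d6:2  d7:2  d8:0 → peak 8
F@5: d1:8  d2:8  d3:4  d4:3  d5:2  d6:2  d7:2  d8:2 → peak 8
Best is F@3, peak 8.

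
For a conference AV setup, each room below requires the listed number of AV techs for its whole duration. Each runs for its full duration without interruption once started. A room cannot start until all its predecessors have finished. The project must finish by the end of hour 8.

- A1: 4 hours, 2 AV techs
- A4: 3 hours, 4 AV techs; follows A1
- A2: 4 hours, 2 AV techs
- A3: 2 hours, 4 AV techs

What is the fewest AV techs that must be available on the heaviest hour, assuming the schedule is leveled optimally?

Early-start (A1@1, A4@5, A2@1, A3@1) gives peak 8: h1:8  h2:8  h3:4  h4:4  h5:4  h6:4  h7:4  h8:0.
Shift A2→3.
Schedule A1@1, A4@5, A2@3, A3@1: h1:6  h2:6  h3:4  h4:4  h5:6  h6:6  h7:4  h8:0 — peak 6.

6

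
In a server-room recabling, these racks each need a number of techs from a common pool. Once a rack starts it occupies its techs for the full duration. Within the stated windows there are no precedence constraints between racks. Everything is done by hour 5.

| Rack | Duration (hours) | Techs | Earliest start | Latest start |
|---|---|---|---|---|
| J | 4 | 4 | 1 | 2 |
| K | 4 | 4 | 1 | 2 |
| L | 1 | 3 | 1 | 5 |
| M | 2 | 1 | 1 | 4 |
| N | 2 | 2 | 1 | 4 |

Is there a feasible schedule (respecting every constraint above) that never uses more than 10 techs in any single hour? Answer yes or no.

Schedule J@1, K@1, L@5, M@1, N@3: h1:9  h2:9  h3:10  h4:10  h5:3 — peak 10 ≤ 10.

yes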